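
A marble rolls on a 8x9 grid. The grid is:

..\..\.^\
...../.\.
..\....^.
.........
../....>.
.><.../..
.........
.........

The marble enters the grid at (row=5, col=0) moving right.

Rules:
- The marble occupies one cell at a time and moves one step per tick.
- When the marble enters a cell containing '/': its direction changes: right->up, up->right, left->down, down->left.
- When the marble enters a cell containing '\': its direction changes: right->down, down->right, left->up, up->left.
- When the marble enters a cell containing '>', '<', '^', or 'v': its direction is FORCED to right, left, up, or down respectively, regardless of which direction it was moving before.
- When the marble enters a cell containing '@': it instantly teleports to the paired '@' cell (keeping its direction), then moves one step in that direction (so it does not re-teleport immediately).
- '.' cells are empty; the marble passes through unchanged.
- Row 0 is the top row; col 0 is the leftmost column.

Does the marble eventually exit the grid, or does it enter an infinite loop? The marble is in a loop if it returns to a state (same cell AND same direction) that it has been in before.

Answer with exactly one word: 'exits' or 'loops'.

Answer: loops

Derivation:
Step 1: enter (5,0), '.' pass, move right to (5,1)
Step 2: enter (5,1), '>' forces right->right, move right to (5,2)
Step 3: enter (5,2), '<' forces right->left, move left to (5,1)
Step 4: enter (5,1), '>' forces left->right, move right to (5,2)
Step 5: at (5,2) dir=right — LOOP DETECTED (seen before)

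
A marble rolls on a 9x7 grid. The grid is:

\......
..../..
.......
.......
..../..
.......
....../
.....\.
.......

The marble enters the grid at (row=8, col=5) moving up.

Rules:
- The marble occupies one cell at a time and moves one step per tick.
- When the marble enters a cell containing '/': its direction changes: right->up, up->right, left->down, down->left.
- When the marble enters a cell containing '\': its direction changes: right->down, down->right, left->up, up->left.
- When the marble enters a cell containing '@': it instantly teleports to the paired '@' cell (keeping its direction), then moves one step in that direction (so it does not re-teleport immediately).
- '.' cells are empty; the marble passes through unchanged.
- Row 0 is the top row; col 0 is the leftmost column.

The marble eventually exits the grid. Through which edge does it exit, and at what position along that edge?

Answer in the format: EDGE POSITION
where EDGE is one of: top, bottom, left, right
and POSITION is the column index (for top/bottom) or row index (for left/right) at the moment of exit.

Answer: left 7

Derivation:
Step 1: enter (8,5), '.' pass, move up to (7,5)
Step 2: enter (7,5), '\' deflects up->left, move left to (7,4)
Step 3: enter (7,4), '.' pass, move left to (7,3)
Step 4: enter (7,3), '.' pass, move left to (7,2)
Step 5: enter (7,2), '.' pass, move left to (7,1)
Step 6: enter (7,1), '.' pass, move left to (7,0)
Step 7: enter (7,0), '.' pass, move left to (7,-1)
Step 8: at (7,-1) — EXIT via left edge, pos 7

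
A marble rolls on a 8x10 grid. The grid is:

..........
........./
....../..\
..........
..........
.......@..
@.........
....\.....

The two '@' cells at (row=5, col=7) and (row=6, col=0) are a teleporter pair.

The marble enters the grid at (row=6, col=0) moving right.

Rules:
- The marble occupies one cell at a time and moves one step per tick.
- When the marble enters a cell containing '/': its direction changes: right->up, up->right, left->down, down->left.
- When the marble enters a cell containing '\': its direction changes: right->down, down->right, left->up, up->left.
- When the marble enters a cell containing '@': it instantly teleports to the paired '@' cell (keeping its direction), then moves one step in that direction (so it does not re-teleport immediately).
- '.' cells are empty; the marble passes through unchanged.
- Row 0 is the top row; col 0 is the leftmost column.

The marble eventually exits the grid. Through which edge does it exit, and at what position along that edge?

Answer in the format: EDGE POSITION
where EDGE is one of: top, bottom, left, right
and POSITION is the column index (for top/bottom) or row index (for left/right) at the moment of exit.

Step 1: enter (6,0), '@' teleport (6,0)->(5,7), also enter (5,7), move right to (5,8)
Step 2: enter (5,8), '.' pass, move right to (5,9)
Step 3: enter (5,9), '.' pass, move right to (5,10)
Step 4: at (5,10) — EXIT via right edge, pos 5

Answer: right 5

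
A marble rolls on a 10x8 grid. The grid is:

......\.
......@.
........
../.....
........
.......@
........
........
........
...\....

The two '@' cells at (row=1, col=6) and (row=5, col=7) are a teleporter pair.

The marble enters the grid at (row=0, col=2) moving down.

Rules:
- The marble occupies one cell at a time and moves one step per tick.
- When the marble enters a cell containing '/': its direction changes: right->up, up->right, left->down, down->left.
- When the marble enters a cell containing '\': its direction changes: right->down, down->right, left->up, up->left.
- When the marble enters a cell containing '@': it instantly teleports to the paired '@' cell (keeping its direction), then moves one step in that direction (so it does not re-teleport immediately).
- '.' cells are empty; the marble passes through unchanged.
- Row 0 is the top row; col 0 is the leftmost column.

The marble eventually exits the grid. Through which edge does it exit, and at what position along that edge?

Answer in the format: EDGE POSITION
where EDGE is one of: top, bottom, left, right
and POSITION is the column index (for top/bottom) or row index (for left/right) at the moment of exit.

Answer: left 3

Derivation:
Step 1: enter (0,2), '.' pass, move down to (1,2)
Step 2: enter (1,2), '.' pass, move down to (2,2)
Step 3: enter (2,2), '.' pass, move down to (3,2)
Step 4: enter (3,2), '/' deflects down->left, move left to (3,1)
Step 5: enter (3,1), '.' pass, move left to (3,0)
Step 6: enter (3,0), '.' pass, move left to (3,-1)
Step 7: at (3,-1) — EXIT via left edge, pos 3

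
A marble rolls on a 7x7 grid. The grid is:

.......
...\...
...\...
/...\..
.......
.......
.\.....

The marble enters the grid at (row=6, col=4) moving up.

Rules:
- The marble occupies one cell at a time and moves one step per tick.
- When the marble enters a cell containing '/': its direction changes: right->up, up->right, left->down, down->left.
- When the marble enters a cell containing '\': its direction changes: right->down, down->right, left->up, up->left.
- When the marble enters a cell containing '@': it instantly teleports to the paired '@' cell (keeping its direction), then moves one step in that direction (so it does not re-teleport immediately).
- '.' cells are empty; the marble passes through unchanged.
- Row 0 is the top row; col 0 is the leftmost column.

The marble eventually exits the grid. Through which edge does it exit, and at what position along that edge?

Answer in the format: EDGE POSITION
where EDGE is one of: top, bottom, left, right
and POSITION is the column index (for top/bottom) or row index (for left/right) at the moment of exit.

Step 1: enter (6,4), '.' pass, move up to (5,4)
Step 2: enter (5,4), '.' pass, move up to (4,4)
Step 3: enter (4,4), '.' pass, move up to (3,4)
Step 4: enter (3,4), '\' deflects up->left, move left to (3,3)
Step 5: enter (3,3), '.' pass, move left to (3,2)
Step 6: enter (3,2), '.' pass, move left to (3,1)
Step 7: enter (3,1), '.' pass, move left to (3,0)
Step 8: enter (3,0), '/' deflects left->down, move down to (4,0)
Step 9: enter (4,0), '.' pass, move down to (5,0)
Step 10: enter (5,0), '.' pass, move down to (6,0)
Step 11: enter (6,0), '.' pass, move down to (7,0)
Step 12: at (7,0) — EXIT via bottom edge, pos 0

Answer: bottom 0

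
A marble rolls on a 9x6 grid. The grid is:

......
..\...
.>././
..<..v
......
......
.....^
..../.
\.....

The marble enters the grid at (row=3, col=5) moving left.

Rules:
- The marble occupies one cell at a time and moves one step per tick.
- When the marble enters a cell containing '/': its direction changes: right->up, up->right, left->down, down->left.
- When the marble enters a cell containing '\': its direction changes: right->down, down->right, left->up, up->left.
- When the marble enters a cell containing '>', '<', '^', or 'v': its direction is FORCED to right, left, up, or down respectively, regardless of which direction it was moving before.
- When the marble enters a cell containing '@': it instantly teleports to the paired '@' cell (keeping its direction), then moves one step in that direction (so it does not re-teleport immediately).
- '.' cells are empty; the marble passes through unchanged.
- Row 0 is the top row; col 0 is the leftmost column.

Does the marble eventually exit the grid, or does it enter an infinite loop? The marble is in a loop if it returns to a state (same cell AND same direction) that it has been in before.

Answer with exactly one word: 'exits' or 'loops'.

Step 1: enter (3,5), 'v' forces left->down, move down to (4,5)
Step 2: enter (4,5), '.' pass, move down to (5,5)
Step 3: enter (5,5), '.' pass, move down to (6,5)
Step 4: enter (6,5), '^' forces down->up, move up to (5,5)
Step 5: enter (5,5), '.' pass, move up to (4,5)
Step 6: enter (4,5), '.' pass, move up to (3,5)
Step 7: enter (3,5), 'v' forces up->down, move down to (4,5)
Step 8: at (4,5) dir=down — LOOP DETECTED (seen before)

Answer: loops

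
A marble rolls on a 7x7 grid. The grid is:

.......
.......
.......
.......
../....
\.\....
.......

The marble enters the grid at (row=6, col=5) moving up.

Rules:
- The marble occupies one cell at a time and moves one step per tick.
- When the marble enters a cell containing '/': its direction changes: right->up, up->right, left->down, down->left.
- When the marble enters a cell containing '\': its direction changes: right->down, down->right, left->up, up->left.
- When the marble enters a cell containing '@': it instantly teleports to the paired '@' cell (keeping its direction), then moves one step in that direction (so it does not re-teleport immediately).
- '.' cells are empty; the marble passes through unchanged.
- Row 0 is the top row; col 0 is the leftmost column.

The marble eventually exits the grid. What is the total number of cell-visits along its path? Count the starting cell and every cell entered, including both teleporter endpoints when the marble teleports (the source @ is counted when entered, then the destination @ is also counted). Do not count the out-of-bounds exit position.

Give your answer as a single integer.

Step 1: enter (6,5), '.' pass, move up to (5,5)
Step 2: enter (5,5), '.' pass, move up to (4,5)
Step 3: enter (4,5), '.' pass, move up to (3,5)
Step 4: enter (3,5), '.' pass, move up to (2,5)
Step 5: enter (2,5), '.' pass, move up to (1,5)
Step 6: enter (1,5), '.' pass, move up to (0,5)
Step 7: enter (0,5), '.' pass, move up to (-1,5)
Step 8: at (-1,5) — EXIT via top edge, pos 5
Path length (cell visits): 7

Answer: 7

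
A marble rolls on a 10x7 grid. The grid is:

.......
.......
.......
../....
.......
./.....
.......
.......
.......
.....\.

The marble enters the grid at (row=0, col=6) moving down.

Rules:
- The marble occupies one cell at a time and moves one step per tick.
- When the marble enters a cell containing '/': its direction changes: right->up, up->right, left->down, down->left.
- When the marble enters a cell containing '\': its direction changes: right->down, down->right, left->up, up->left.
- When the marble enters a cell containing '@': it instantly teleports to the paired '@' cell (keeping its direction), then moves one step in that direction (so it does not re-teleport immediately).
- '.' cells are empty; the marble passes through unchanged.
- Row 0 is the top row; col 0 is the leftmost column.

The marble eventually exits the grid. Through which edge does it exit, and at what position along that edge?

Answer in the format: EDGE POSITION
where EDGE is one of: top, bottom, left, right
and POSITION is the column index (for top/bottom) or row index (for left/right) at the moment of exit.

Answer: bottom 6

Derivation:
Step 1: enter (0,6), '.' pass, move down to (1,6)
Step 2: enter (1,6), '.' pass, move down to (2,6)
Step 3: enter (2,6), '.' pass, move down to (3,6)
Step 4: enter (3,6), '.' pass, move down to (4,6)
Step 5: enter (4,6), '.' pass, move down to (5,6)
Step 6: enter (5,6), '.' pass, move down to (6,6)
Step 7: enter (6,6), '.' pass, move down to (7,6)
Step 8: enter (7,6), '.' pass, move down to (8,6)
Step 9: enter (8,6), '.' pass, move down to (9,6)
Step 10: enter (9,6), '.' pass, move down to (10,6)
Step 11: at (10,6) — EXIT via bottom edge, pos 6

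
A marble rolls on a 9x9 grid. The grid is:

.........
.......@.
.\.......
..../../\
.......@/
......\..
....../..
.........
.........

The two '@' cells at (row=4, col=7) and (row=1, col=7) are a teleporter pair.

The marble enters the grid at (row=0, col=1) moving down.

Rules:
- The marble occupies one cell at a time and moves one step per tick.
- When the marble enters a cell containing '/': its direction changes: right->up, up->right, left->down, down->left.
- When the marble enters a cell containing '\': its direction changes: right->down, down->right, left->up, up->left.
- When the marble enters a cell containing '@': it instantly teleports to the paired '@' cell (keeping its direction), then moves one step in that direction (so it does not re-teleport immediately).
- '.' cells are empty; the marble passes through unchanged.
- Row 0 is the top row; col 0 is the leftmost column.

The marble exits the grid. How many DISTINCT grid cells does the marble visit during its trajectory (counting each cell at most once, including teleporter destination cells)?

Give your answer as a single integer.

Answer: 10

Derivation:
Step 1: enter (0,1), '.' pass, move down to (1,1)
Step 2: enter (1,1), '.' pass, move down to (2,1)
Step 3: enter (2,1), '\' deflects down->right, move right to (2,2)
Step 4: enter (2,2), '.' pass, move right to (2,3)
Step 5: enter (2,3), '.' pass, move right to (2,4)
Step 6: enter (2,4), '.' pass, move right to (2,5)
Step 7: enter (2,5), '.' pass, move right to (2,6)
Step 8: enter (2,6), '.' pass, move right to (2,7)
Step 9: enter (2,7), '.' pass, move right to (2,8)
Step 10: enter (2,8), '.' pass, move right to (2,9)
Step 11: at (2,9) — EXIT via right edge, pos 2
Distinct cells visited: 10 (path length 10)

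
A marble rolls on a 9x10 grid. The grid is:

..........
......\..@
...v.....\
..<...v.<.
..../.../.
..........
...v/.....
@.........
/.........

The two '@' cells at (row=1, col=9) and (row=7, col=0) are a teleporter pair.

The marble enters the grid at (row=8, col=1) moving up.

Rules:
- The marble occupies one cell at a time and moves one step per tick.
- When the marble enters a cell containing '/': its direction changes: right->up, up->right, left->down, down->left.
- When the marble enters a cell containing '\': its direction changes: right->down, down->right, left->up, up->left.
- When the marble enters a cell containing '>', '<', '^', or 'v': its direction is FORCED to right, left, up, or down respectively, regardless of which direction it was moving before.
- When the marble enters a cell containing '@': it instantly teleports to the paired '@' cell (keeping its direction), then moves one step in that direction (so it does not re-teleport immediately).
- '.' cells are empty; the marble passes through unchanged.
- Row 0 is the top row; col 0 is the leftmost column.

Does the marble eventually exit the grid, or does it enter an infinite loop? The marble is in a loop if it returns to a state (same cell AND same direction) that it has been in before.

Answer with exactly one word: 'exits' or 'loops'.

Step 1: enter (8,1), '.' pass, move up to (7,1)
Step 2: enter (7,1), '.' pass, move up to (6,1)
Step 3: enter (6,1), '.' pass, move up to (5,1)
Step 4: enter (5,1), '.' pass, move up to (4,1)
Step 5: enter (4,1), '.' pass, move up to (3,1)
Step 6: enter (3,1), '.' pass, move up to (2,1)
Step 7: enter (2,1), '.' pass, move up to (1,1)
Step 8: enter (1,1), '.' pass, move up to (0,1)
Step 9: enter (0,1), '.' pass, move up to (-1,1)
Step 10: at (-1,1) — EXIT via top edge, pos 1

Answer: exits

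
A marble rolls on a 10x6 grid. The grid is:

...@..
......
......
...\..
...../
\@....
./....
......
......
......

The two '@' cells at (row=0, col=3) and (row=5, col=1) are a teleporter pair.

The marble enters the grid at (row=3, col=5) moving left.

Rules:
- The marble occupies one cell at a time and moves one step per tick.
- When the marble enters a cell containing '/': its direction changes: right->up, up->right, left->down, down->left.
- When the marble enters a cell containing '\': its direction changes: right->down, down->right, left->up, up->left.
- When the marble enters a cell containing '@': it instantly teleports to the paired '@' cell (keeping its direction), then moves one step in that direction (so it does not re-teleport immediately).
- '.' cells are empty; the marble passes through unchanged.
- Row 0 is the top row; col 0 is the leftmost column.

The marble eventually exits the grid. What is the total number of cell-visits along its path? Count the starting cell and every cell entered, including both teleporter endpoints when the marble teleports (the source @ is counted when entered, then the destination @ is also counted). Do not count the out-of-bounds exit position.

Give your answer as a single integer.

Step 1: enter (3,5), '.' pass, move left to (3,4)
Step 2: enter (3,4), '.' pass, move left to (3,3)
Step 3: enter (3,3), '\' deflects left->up, move up to (2,3)
Step 4: enter (2,3), '.' pass, move up to (1,3)
Step 5: enter (1,3), '.' pass, move up to (0,3)
Step 6: enter (0,3), '@' teleport (0,3)->(5,1), also enter (5,1), move up to (4,1)
Step 7: enter (4,1), '.' pass, move up to (3,1)
Step 8: enter (3,1), '.' pass, move up to (2,1)
Step 9: enter (2,1), '.' pass, move up to (1,1)
Step 10: enter (1,1), '.' pass, move up to (0,1)
Step 11: enter (0,1), '.' pass, move up to (-1,1)
Step 12: at (-1,1) — EXIT via top edge, pos 1
Path length (cell visits): 12

Answer: 12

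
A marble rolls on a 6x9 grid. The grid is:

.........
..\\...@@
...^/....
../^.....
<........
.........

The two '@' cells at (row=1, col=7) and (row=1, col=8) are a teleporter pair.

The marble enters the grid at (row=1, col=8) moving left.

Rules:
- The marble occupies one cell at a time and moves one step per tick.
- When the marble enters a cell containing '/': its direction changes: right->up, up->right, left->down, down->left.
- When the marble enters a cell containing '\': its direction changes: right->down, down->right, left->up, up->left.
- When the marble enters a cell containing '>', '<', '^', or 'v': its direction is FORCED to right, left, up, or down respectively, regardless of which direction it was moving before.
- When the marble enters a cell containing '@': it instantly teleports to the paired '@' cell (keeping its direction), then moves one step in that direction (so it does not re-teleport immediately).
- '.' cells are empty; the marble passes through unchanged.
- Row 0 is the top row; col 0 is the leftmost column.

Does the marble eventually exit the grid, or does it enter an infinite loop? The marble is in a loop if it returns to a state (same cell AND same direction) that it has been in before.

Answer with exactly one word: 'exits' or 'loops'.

Answer: exits

Derivation:
Step 1: enter (1,8), '@' teleport (1,8)->(1,7), also enter (1,7), move left to (1,6)
Step 2: enter (1,6), '.' pass, move left to (1,5)
Step 3: enter (1,5), '.' pass, move left to (1,4)
Step 4: enter (1,4), '.' pass, move left to (1,3)
Step 5: enter (1,3), '\' deflects left->up, move up to (0,3)
Step 6: enter (0,3), '.' pass, move up to (-1,3)
Step 7: at (-1,3) — EXIT via top edge, pos 3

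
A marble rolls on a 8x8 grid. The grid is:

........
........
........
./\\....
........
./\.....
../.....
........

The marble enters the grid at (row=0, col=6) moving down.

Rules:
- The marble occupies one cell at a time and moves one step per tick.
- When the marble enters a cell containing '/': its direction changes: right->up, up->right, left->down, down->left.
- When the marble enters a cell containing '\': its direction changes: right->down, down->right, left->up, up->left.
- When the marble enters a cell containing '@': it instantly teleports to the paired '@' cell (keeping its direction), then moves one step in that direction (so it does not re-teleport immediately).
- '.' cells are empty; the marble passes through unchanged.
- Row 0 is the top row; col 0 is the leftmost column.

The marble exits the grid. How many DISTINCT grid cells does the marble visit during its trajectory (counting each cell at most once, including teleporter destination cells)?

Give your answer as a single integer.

Step 1: enter (0,6), '.' pass, move down to (1,6)
Step 2: enter (1,6), '.' pass, move down to (2,6)
Step 3: enter (2,6), '.' pass, move down to (3,6)
Step 4: enter (3,6), '.' pass, move down to (4,6)
Step 5: enter (4,6), '.' pass, move down to (5,6)
Step 6: enter (5,6), '.' pass, move down to (6,6)
Step 7: enter (6,6), '.' pass, move down to (7,6)
Step 8: enter (7,6), '.' pass, move down to (8,6)
Step 9: at (8,6) — EXIT via bottom edge, pos 6
Distinct cells visited: 8 (path length 8)

Answer: 8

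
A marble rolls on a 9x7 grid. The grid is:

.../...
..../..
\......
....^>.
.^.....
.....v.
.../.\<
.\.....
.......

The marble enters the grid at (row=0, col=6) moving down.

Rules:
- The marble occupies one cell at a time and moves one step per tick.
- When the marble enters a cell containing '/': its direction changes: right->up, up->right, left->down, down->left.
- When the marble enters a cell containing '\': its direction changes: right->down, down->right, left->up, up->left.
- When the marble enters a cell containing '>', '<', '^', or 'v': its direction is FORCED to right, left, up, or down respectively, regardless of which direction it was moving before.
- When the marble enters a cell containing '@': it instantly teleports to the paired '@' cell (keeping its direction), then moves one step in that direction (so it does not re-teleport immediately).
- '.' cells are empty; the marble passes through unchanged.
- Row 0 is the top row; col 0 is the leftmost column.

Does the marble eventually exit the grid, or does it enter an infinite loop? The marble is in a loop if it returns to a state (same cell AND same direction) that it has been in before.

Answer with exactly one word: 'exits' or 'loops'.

Step 1: enter (0,6), '.' pass, move down to (1,6)
Step 2: enter (1,6), '.' pass, move down to (2,6)
Step 3: enter (2,6), '.' pass, move down to (3,6)
Step 4: enter (3,6), '.' pass, move down to (4,6)
Step 5: enter (4,6), '.' pass, move down to (5,6)
Step 6: enter (5,6), '.' pass, move down to (6,6)
Step 7: enter (6,6), '<' forces down->left, move left to (6,5)
Step 8: enter (6,5), '\' deflects left->up, move up to (5,5)
Step 9: enter (5,5), 'v' forces up->down, move down to (6,5)
Step 10: enter (6,5), '\' deflects down->right, move right to (6,6)
Step 11: enter (6,6), '<' forces right->left, move left to (6,5)
Step 12: at (6,5) dir=left — LOOP DETECTED (seen before)

Answer: loops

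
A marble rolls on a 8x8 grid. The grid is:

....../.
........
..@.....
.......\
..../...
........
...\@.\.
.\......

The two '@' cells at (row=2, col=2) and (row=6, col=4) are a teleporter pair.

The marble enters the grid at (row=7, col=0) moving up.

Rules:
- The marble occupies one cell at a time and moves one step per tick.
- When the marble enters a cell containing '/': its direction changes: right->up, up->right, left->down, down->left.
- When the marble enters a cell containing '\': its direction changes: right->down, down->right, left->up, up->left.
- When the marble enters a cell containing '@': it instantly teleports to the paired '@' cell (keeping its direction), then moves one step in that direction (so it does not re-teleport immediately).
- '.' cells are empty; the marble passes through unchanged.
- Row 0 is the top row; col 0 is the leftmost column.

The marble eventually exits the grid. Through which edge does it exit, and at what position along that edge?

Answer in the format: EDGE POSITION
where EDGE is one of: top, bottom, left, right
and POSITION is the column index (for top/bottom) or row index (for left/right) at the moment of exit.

Answer: top 0

Derivation:
Step 1: enter (7,0), '.' pass, move up to (6,0)
Step 2: enter (6,0), '.' pass, move up to (5,0)
Step 3: enter (5,0), '.' pass, move up to (4,0)
Step 4: enter (4,0), '.' pass, move up to (3,0)
Step 5: enter (3,0), '.' pass, move up to (2,0)
Step 6: enter (2,0), '.' pass, move up to (1,0)
Step 7: enter (1,0), '.' pass, move up to (0,0)
Step 8: enter (0,0), '.' pass, move up to (-1,0)
Step 9: at (-1,0) — EXIT via top edge, pos 0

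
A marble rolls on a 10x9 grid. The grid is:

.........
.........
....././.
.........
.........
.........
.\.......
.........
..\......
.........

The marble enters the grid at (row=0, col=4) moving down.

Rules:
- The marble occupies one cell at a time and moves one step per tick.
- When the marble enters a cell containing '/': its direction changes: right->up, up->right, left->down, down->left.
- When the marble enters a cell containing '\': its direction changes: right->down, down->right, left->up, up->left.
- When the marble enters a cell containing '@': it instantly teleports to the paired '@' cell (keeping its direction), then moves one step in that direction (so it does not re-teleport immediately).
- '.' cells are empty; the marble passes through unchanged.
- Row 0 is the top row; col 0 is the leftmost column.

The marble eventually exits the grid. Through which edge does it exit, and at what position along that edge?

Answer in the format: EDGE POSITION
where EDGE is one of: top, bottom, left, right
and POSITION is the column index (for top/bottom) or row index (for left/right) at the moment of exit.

Answer: bottom 4

Derivation:
Step 1: enter (0,4), '.' pass, move down to (1,4)
Step 2: enter (1,4), '.' pass, move down to (2,4)
Step 3: enter (2,4), '.' pass, move down to (3,4)
Step 4: enter (3,4), '.' pass, move down to (4,4)
Step 5: enter (4,4), '.' pass, move down to (5,4)
Step 6: enter (5,4), '.' pass, move down to (6,4)
Step 7: enter (6,4), '.' pass, move down to (7,4)
Step 8: enter (7,4), '.' pass, move down to (8,4)
Step 9: enter (8,4), '.' pass, move down to (9,4)
Step 10: enter (9,4), '.' pass, move down to (10,4)
Step 11: at (10,4) — EXIT via bottom edge, pos 4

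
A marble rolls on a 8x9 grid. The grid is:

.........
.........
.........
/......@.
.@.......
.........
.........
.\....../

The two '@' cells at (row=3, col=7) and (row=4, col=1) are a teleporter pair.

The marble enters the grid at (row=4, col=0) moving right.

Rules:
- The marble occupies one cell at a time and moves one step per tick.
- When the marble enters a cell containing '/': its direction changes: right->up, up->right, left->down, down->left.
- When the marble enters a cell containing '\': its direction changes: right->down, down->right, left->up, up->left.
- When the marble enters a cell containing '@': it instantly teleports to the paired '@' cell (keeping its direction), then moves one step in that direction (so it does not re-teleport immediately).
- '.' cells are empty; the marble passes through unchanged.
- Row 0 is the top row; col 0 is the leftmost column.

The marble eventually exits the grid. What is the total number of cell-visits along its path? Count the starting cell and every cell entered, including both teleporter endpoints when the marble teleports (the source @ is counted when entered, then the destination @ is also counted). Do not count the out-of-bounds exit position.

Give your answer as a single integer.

Answer: 4

Derivation:
Step 1: enter (4,0), '.' pass, move right to (4,1)
Step 2: enter (4,1), '@' teleport (4,1)->(3,7), also enter (3,7), move right to (3,8)
Step 3: enter (3,8), '.' pass, move right to (3,9)
Step 4: at (3,9) — EXIT via right edge, pos 3
Path length (cell visits): 4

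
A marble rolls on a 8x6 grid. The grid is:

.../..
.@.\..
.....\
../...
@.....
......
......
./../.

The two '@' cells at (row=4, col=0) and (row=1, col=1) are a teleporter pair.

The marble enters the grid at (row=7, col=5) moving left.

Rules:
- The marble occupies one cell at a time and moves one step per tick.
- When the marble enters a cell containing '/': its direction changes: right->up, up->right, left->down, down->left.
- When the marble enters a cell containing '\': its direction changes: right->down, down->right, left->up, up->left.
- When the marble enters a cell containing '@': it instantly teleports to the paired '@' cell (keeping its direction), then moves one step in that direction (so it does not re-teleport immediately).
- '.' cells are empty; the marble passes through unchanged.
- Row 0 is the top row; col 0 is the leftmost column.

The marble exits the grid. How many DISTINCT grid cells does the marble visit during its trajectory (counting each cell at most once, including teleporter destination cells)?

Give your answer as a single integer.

Step 1: enter (7,5), '.' pass, move left to (7,4)
Step 2: enter (7,4), '/' deflects left->down, move down to (8,4)
Step 3: at (8,4) — EXIT via bottom edge, pos 4
Distinct cells visited: 2 (path length 2)

Answer: 2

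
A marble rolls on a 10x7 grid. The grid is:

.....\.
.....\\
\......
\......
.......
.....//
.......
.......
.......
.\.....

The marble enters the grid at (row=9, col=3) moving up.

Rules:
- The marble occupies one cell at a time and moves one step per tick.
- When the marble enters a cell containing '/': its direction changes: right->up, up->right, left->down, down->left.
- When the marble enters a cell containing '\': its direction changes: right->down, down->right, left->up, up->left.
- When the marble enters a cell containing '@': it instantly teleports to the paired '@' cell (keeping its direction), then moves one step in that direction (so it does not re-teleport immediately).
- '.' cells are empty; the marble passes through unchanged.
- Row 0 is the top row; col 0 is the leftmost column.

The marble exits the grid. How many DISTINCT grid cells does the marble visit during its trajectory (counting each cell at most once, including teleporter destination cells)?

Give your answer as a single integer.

Answer: 10

Derivation:
Step 1: enter (9,3), '.' pass, move up to (8,3)
Step 2: enter (8,3), '.' pass, move up to (7,3)
Step 3: enter (7,3), '.' pass, move up to (6,3)
Step 4: enter (6,3), '.' pass, move up to (5,3)
Step 5: enter (5,3), '.' pass, move up to (4,3)
Step 6: enter (4,3), '.' pass, move up to (3,3)
Step 7: enter (3,3), '.' pass, move up to (2,3)
Step 8: enter (2,3), '.' pass, move up to (1,3)
Step 9: enter (1,3), '.' pass, move up to (0,3)
Step 10: enter (0,3), '.' pass, move up to (-1,3)
Step 11: at (-1,3) — EXIT via top edge, pos 3
Distinct cells visited: 10 (path length 10)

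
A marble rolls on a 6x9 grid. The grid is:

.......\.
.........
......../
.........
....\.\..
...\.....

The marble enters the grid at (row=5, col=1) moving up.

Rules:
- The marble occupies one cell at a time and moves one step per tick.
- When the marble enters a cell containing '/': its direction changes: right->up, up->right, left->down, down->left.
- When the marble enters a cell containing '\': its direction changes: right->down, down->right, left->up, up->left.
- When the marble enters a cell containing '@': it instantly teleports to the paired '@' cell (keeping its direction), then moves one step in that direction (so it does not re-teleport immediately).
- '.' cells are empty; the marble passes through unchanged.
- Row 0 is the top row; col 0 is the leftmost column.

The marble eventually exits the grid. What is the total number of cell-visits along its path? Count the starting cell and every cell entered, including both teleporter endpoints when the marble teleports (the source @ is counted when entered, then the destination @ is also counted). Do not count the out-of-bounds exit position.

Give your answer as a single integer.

Step 1: enter (5,1), '.' pass, move up to (4,1)
Step 2: enter (4,1), '.' pass, move up to (3,1)
Step 3: enter (3,1), '.' pass, move up to (2,1)
Step 4: enter (2,1), '.' pass, move up to (1,1)
Step 5: enter (1,1), '.' pass, move up to (0,1)
Step 6: enter (0,1), '.' pass, move up to (-1,1)
Step 7: at (-1,1) — EXIT via top edge, pos 1
Path length (cell visits): 6

Answer: 6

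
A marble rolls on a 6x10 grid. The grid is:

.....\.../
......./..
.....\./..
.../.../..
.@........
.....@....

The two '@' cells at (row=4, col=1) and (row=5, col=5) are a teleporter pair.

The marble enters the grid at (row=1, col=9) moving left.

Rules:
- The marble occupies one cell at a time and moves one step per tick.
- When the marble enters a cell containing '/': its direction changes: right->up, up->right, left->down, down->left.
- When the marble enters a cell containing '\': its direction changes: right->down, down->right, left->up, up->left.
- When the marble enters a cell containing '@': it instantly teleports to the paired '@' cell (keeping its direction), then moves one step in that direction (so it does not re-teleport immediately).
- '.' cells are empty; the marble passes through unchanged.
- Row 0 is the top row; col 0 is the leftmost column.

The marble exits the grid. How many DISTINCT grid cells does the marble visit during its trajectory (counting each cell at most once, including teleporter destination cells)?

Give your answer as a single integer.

Answer: 13

Derivation:
Step 1: enter (1,9), '.' pass, move left to (1,8)
Step 2: enter (1,8), '.' pass, move left to (1,7)
Step 3: enter (1,7), '/' deflects left->down, move down to (2,7)
Step 4: enter (2,7), '/' deflects down->left, move left to (2,6)
Step 5: enter (2,6), '.' pass, move left to (2,5)
Step 6: enter (2,5), '\' deflects left->up, move up to (1,5)
Step 7: enter (1,5), '.' pass, move up to (0,5)
Step 8: enter (0,5), '\' deflects up->left, move left to (0,4)
Step 9: enter (0,4), '.' pass, move left to (0,3)
Step 10: enter (0,3), '.' pass, move left to (0,2)
Step 11: enter (0,2), '.' pass, move left to (0,1)
Step 12: enter (0,1), '.' pass, move left to (0,0)
Step 13: enter (0,0), '.' pass, move left to (0,-1)
Step 14: at (0,-1) — EXIT via left edge, pos 0
Distinct cells visited: 13 (path length 13)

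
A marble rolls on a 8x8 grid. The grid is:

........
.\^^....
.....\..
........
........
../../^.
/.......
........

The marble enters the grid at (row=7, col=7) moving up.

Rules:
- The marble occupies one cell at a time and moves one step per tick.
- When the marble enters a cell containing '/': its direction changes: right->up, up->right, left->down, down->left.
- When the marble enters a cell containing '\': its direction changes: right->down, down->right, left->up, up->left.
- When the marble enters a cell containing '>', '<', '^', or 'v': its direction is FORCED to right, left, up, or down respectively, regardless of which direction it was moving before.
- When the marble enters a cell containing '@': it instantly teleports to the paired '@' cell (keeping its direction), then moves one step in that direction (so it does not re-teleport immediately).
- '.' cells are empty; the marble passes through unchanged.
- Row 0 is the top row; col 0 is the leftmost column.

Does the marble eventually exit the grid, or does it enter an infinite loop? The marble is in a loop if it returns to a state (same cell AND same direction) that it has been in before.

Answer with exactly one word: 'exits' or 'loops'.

Answer: exits

Derivation:
Step 1: enter (7,7), '.' pass, move up to (6,7)
Step 2: enter (6,7), '.' pass, move up to (5,7)
Step 3: enter (5,7), '.' pass, move up to (4,7)
Step 4: enter (4,7), '.' pass, move up to (3,7)
Step 5: enter (3,7), '.' pass, move up to (2,7)
Step 6: enter (2,7), '.' pass, move up to (1,7)
Step 7: enter (1,7), '.' pass, move up to (0,7)
Step 8: enter (0,7), '.' pass, move up to (-1,7)
Step 9: at (-1,7) — EXIT via top edge, pos 7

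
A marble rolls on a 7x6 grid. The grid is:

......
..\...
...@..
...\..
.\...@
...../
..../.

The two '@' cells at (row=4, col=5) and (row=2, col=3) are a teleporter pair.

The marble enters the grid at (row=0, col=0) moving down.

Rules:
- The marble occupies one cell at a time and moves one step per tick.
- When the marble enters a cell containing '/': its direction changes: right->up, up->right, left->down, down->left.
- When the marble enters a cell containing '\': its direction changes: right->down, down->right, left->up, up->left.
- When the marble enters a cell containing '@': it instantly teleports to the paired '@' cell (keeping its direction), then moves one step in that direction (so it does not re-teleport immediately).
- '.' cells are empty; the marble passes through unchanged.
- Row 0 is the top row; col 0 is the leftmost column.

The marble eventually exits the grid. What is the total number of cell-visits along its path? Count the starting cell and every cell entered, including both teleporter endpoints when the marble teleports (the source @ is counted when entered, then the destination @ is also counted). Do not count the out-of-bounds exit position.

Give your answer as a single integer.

Answer: 7

Derivation:
Step 1: enter (0,0), '.' pass, move down to (1,0)
Step 2: enter (1,0), '.' pass, move down to (2,0)
Step 3: enter (2,0), '.' pass, move down to (3,0)
Step 4: enter (3,0), '.' pass, move down to (4,0)
Step 5: enter (4,0), '.' pass, move down to (5,0)
Step 6: enter (5,0), '.' pass, move down to (6,0)
Step 7: enter (6,0), '.' pass, move down to (7,0)
Step 8: at (7,0) — EXIT via bottom edge, pos 0
Path length (cell visits): 7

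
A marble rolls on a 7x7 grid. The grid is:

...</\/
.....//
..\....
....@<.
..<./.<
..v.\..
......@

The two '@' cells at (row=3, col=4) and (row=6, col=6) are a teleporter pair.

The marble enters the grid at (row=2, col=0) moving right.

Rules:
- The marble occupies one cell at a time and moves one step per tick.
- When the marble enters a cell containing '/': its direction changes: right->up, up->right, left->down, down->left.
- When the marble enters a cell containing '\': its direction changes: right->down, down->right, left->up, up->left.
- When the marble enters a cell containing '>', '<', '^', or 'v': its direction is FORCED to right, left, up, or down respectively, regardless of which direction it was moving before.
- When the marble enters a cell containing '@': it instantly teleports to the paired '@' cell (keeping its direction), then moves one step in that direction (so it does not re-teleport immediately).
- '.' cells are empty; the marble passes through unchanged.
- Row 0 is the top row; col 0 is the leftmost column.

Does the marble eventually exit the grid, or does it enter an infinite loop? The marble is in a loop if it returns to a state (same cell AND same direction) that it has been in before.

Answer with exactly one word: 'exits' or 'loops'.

Answer: exits

Derivation:
Step 1: enter (2,0), '.' pass, move right to (2,1)
Step 2: enter (2,1), '.' pass, move right to (2,2)
Step 3: enter (2,2), '\' deflects right->down, move down to (3,2)
Step 4: enter (3,2), '.' pass, move down to (4,2)
Step 5: enter (4,2), '<' forces down->left, move left to (4,1)
Step 6: enter (4,1), '.' pass, move left to (4,0)
Step 7: enter (4,0), '.' pass, move left to (4,-1)
Step 8: at (4,-1) — EXIT via left edge, pos 4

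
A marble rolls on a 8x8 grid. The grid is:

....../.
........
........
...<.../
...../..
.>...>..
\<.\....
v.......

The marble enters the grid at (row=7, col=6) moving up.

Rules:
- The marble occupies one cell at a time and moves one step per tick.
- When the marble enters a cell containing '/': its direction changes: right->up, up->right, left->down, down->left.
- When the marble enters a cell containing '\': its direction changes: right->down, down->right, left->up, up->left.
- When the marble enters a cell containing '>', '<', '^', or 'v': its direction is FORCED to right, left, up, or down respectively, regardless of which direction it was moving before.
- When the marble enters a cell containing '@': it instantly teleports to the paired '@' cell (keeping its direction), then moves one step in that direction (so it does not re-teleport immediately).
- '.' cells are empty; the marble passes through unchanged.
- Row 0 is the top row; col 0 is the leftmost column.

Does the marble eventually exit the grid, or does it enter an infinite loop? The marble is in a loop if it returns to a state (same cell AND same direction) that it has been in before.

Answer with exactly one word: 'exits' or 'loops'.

Step 1: enter (7,6), '.' pass, move up to (6,6)
Step 2: enter (6,6), '.' pass, move up to (5,6)
Step 3: enter (5,6), '.' pass, move up to (4,6)
Step 4: enter (4,6), '.' pass, move up to (3,6)
Step 5: enter (3,6), '.' pass, move up to (2,6)
Step 6: enter (2,6), '.' pass, move up to (1,6)
Step 7: enter (1,6), '.' pass, move up to (0,6)
Step 8: enter (0,6), '/' deflects up->right, move right to (0,7)
Step 9: enter (0,7), '.' pass, move right to (0,8)
Step 10: at (0,8) — EXIT via right edge, pos 0

Answer: exits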